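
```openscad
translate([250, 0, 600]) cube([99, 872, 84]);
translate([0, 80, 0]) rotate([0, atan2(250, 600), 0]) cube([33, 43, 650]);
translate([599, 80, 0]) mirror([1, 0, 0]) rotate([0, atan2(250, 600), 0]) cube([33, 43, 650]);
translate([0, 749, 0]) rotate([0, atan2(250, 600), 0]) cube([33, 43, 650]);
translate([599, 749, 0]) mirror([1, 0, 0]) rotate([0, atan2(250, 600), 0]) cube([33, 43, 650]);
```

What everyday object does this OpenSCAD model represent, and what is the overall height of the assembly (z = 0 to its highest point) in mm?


A sawhorse. The overall height is 684 mm.

A beam across two mirrored pairs of raked legs — a sawhorse. The beam's underside is at z = 600 (matching the legs' vertical rise in atan2(250, 600)) and the beam is 84 mm tall, so its top is at 600 + 84 = 684 mm. The raked legs top out at the beam's underside, so that is the highest point.


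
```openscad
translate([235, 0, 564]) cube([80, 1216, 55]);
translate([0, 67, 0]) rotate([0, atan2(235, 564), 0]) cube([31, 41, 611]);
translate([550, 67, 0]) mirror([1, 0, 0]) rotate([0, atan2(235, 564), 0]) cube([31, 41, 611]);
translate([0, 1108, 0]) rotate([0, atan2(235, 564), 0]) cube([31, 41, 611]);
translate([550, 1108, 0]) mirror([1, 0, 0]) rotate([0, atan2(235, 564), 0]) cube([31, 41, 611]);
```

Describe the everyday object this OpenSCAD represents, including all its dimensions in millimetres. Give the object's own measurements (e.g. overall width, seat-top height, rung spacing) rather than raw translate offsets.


A sawhorse. A 80×1216×55 mm beam (x, y, z) sits on two A-frame leg pairs. Each pair is two raked legs of 31×41 mm section (41 mm along y) splaying symmetrically in x. Each leg rises 564 mm vertically over 235 mm of horizontal reach and is 611 mm long along its own axis. Every leg's outer bottom edge rests on the floor and its outer top edge meets a bottom edge of the beam — the left legs (tilting toward +x) meet the beam's −x bottom edge, the right legs (their mirror images, tilting toward −x) meet its +x bottom edge — so the leg tops tuck under the beam, the beam's underside is 564 mm above the floor, and the feet are 550 mm apart outside-to-outside with the beam centred between them. The two leg pairs are set in 67 mm from either end of the beam.


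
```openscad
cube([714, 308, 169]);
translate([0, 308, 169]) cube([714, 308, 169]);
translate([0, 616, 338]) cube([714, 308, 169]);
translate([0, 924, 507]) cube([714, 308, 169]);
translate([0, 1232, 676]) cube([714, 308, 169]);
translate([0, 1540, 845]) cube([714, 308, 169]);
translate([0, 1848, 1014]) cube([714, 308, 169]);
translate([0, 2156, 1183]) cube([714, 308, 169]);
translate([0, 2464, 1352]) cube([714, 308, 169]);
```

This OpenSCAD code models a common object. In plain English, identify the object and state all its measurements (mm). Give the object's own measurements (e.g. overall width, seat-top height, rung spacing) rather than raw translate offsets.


A straight staircase of 9 solid steps. Each step is 714 mm wide (x), 308 mm deep (y, the going) and 169 mm tall (the rise). The first step rests on the floor; each subsequent step sits one going further in +y and one rise higher in +z, directly behind and above the previous step with no overlap.


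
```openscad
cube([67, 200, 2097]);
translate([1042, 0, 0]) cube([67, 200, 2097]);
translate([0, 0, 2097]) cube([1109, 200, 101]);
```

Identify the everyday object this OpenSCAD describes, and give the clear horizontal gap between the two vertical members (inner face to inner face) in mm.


A door frame. The clear opening width is 975 mm.

Two 2097 mm tall posts with a header on top — a door frame. The left jamb is 67 mm wide at x = 0; the right jamb starts at x = 1042. The clear opening is 1042 − 67 = 975 mm.


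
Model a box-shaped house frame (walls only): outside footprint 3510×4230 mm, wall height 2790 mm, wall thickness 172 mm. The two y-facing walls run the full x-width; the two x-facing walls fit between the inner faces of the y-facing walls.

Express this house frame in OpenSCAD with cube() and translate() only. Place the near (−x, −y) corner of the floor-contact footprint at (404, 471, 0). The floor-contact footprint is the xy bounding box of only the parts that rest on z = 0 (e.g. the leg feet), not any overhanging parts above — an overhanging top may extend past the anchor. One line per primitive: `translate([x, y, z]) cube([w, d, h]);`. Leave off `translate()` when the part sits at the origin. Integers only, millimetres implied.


translate([404, 471, 0]) cube([3510, 172, 2790]);
translate([404, 4529, 0]) cube([3510, 172, 2790]);
translate([404, 643, 0]) cube([172, 3886, 2790]);
translate([3742, 643, 0]) cube([172, 3886, 2790]);


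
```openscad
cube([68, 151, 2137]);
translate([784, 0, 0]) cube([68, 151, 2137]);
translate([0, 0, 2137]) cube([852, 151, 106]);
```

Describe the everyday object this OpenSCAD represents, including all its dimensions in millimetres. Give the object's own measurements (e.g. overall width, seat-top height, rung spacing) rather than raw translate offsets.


A door frame. The clear opening is 716 mm wide and 2137 mm high. Two 68 mm wide jambs, 151 mm deep, stand either side of the opening from the floor to the top of the opening. A 106 mm thick head sits across the top of both jambs, spanning the full outside width of the frame.


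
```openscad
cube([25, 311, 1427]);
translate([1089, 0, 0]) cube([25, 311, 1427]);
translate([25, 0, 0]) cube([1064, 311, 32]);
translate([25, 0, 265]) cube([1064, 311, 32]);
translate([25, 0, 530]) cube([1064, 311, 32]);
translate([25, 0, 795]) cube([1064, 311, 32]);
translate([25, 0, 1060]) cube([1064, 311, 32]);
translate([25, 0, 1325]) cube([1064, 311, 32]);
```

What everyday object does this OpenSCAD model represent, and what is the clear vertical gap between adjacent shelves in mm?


A bookshelf. The clear shelf gap is 233 mm.

Two tall side panels with 6 horizontal boards between them — a bookshelf. The first two shelf undersides are at z = 0 and z = 265; with shelf thickness 32, the clear gap is 265 − 0 − 32 = 233 mm.


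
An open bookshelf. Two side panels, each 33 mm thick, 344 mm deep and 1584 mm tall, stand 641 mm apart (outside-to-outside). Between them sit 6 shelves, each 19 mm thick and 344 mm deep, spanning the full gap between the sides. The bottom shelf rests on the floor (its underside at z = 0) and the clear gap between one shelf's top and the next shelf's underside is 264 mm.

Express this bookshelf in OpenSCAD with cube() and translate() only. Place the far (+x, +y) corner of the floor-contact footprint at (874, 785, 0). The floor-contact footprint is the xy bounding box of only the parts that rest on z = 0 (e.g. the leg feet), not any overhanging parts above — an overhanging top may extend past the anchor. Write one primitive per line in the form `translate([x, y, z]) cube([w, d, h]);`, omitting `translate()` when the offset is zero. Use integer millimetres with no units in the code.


translate([233, 441, 0]) cube([33, 344, 1584]);
translate([841, 441, 0]) cube([33, 344, 1584]);
translate([266, 441, 0]) cube([575, 344, 19]);
translate([266, 441, 283]) cube([575, 344, 19]);
translate([266, 441, 566]) cube([575, 344, 19]);
translate([266, 441, 849]) cube([575, 344, 19]);
translate([266, 441, 1132]) cube([575, 344, 19]);
translate([266, 441, 1415]) cube([575, 344, 19]);


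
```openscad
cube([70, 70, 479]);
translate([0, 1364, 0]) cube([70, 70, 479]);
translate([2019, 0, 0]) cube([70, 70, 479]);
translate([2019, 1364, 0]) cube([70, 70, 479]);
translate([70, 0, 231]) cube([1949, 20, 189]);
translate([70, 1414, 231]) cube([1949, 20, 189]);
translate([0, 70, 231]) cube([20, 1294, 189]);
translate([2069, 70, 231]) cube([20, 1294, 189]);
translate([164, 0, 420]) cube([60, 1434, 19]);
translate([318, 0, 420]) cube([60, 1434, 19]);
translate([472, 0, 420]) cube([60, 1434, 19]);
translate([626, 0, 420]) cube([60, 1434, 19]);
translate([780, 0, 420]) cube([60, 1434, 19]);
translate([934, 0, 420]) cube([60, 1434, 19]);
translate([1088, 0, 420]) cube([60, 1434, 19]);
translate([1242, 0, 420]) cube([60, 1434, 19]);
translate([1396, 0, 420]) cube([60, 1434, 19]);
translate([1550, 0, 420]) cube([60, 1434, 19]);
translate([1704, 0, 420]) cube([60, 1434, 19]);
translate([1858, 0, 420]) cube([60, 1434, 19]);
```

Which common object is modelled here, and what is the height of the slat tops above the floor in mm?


A bed frame. The slat-top height is 439 mm.

Four posts, four rails, and a row of slats — a bed frame. Slats sit on the rails at z = 231 + 189 = 420; with slat thickness 19, the top is 439 mm.


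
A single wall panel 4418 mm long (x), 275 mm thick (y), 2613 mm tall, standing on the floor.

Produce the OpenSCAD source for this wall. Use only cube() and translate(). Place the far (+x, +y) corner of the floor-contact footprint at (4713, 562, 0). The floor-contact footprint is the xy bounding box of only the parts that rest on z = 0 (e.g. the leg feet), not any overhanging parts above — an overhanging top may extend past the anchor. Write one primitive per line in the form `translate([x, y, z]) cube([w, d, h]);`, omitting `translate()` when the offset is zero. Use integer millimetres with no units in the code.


translate([295, 287, 0]) cube([4418, 275, 2613]);


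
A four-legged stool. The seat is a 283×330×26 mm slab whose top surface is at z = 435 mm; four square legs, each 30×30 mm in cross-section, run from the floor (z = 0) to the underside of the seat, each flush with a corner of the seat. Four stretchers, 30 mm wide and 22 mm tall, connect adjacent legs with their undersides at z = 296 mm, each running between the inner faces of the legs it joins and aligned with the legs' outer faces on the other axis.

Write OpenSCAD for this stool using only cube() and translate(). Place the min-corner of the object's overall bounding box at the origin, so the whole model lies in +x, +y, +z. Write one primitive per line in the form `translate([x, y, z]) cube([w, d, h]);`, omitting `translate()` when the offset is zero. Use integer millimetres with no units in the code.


translate([0, 0, 409]) cube([283, 330, 26]);
cube([30, 30, 409]);
translate([253, 0, 0]) cube([30, 30, 409]);
translate([0, 300, 0]) cube([30, 30, 409]);
translate([253, 300, 0]) cube([30, 30, 409]);
translate([30, 0, 296]) cube([223, 30, 22]);
translate([30, 300, 296]) cube([223, 30, 22]);
translate([0, 30, 296]) cube([30, 270, 22]);
translate([253, 30, 296]) cube([30, 270, 22]);


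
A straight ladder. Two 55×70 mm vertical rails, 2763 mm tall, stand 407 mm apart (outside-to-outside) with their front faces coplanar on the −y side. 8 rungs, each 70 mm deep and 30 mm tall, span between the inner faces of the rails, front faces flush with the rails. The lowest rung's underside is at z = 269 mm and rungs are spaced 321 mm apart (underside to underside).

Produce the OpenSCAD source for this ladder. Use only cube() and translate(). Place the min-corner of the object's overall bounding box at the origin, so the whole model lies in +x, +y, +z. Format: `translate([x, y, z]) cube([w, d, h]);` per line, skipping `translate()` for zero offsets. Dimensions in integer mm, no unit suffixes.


cube([55, 70, 2763]);
translate([352, 0, 0]) cube([55, 70, 2763]);
translate([55, 0, 269]) cube([297, 70, 30]);
translate([55, 0, 590]) cube([297, 70, 30]);
translate([55, 0, 911]) cube([297, 70, 30]);
translate([55, 0, 1232]) cube([297, 70, 30]);
translate([55, 0, 1553]) cube([297, 70, 30]);
translate([55, 0, 1874]) cube([297, 70, 30]);
translate([55, 0, 2195]) cube([297, 70, 30]);
translate([55, 0, 2516]) cube([297, 70, 30]);


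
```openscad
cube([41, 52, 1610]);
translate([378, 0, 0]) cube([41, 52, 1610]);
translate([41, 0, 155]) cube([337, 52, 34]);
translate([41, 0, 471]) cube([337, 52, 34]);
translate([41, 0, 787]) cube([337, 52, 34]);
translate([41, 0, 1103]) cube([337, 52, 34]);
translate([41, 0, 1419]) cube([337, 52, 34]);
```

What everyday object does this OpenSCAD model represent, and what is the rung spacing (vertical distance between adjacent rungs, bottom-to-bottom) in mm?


A ladder. The rung spacing is 316 mm.

Two tall 41×52 posts with 5 short bars between them — a ladder. Adjacent rungs sit at z = 155 and z = 471, so the spacing is 471 − 155 = 316 mm.


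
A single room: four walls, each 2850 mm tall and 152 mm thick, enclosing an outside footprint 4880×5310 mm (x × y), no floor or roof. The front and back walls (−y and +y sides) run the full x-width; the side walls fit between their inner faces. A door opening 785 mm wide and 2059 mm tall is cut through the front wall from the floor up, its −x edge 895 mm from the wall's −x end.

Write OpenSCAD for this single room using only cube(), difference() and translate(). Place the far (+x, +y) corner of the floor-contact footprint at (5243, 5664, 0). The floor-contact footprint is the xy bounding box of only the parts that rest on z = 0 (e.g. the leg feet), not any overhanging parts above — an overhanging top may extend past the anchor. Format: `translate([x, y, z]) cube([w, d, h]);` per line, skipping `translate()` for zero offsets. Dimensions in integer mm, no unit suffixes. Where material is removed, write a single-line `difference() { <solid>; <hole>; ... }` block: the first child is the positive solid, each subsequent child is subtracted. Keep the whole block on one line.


difference() { translate([363, 354, 0]) cube([4880, 152, 2850]); translate([1258, 354, 0]) cube([785, 152, 2059]); }
translate([363, 5512, 0]) cube([4880, 152, 2850]);
translate([363, 506, 0]) cube([152, 5006, 2850]);
translate([5091, 506, 0]) cube([152, 5006, 2850]);


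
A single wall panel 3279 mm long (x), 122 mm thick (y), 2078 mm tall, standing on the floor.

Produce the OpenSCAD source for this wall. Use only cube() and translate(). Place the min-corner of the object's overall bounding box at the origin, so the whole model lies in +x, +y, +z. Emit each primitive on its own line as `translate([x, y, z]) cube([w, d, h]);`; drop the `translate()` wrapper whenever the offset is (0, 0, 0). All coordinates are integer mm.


cube([3279, 122, 2078]);


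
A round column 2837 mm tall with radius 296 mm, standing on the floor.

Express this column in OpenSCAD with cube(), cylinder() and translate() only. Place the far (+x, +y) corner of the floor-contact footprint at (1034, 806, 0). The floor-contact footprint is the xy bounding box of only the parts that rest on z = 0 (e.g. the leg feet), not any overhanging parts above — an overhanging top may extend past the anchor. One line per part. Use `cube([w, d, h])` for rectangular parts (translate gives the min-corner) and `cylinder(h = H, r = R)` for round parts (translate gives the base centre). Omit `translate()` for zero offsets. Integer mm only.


translate([738, 510, 0]) cylinder(h = 2837, r = 296);


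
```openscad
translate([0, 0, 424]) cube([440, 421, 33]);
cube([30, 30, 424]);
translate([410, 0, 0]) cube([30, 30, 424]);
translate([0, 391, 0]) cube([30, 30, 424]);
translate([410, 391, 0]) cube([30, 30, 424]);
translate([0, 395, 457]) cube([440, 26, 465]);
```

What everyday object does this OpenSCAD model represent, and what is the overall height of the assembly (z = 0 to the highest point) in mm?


A chair. The overall height is 922 mm.

A slab on four corner posts with a tall panel at the back — a chair. The seat slab sits at z = 424 with thickness 33, and the 465 mm backrest starts at the seat top, so the overall height is 424 + 33 + 465 = 922 mm.


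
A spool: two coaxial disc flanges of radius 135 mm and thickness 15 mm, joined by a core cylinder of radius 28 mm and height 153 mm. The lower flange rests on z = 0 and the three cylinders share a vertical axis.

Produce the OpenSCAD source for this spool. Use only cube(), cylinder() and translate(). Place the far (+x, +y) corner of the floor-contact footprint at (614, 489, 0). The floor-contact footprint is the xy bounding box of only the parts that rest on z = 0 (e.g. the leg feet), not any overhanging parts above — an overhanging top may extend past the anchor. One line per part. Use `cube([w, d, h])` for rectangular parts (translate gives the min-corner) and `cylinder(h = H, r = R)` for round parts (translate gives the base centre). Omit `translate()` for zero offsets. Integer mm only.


translate([479, 354, 0]) cylinder(h = 15, r = 135);
translate([479, 354, 15]) cylinder(h = 153, r = 28);
translate([479, 354, 168]) cylinder(h = 15, r = 135);


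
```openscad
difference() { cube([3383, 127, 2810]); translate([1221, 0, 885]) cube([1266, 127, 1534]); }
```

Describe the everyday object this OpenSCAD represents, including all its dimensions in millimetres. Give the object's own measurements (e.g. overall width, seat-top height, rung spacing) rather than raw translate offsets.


A wall 3383 mm long (x), 127 mm thick (y), 2810 mm tall, with a rectangular window opening cut through it. The opening is 1266 mm wide and 1534 mm tall; its sill is at z = 885 mm and its near (−x) edge is 1221 mm from the wall's −x end. The opening passes through the full wall thickness.


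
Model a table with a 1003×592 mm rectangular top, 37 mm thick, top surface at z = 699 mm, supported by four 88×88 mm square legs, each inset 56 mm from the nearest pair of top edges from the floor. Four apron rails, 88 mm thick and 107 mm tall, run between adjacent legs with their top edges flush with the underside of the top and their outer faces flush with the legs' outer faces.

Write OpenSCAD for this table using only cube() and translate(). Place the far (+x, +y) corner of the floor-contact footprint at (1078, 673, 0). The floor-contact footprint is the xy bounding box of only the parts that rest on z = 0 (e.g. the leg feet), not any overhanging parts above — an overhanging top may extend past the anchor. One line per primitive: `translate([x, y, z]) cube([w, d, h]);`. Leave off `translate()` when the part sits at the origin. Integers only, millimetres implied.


translate([131, 137, 662]) cube([1003, 592, 37]);
translate([187, 193, 0]) cube([88, 88, 662]);
translate([990, 193, 0]) cube([88, 88, 662]);
translate([187, 585, 0]) cube([88, 88, 662]);
translate([990, 585, 0]) cube([88, 88, 662]);
translate([275, 193, 555]) cube([715, 88, 107]);
translate([275, 585, 555]) cube([715, 88, 107]);
translate([187, 281, 555]) cube([88, 304, 107]);
translate([990, 281, 555]) cube([88, 304, 107]);


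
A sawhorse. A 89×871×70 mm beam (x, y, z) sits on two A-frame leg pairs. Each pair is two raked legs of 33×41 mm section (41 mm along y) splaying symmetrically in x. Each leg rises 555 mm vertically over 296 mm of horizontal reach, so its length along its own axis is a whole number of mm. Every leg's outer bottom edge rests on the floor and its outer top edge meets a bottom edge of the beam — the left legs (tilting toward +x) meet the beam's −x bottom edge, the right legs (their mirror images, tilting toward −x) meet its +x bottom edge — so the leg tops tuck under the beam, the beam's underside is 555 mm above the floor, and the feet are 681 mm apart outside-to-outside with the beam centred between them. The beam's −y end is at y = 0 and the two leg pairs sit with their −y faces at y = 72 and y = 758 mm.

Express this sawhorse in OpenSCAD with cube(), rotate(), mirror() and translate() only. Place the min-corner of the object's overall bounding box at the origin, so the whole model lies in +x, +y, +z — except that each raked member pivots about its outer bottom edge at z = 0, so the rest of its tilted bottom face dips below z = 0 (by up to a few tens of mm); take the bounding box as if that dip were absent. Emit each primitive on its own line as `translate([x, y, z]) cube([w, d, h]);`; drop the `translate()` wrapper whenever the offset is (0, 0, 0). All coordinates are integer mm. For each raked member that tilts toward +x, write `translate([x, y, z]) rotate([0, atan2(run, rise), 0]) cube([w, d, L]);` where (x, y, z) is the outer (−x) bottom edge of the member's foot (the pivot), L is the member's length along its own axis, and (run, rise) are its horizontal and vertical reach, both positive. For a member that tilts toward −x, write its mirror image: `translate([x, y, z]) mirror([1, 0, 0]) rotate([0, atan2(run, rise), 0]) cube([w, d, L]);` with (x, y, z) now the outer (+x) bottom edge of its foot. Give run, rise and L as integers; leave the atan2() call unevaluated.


translate([296, 0, 555]) cube([89, 871, 70]);
translate([0, 72, 0]) rotate([0, atan2(296, 555), 0]) cube([33, 41, 629]);
translate([681, 72, 0]) mirror([1, 0, 0]) rotate([0, atan2(296, 555), 0]) cube([33, 41, 629]);
translate([0, 758, 0]) rotate([0, atan2(296, 555), 0]) cube([33, 41, 629]);
translate([681, 758, 0]) mirror([1, 0, 0]) rotate([0, atan2(296, 555), 0]) cube([33, 41, 629]);


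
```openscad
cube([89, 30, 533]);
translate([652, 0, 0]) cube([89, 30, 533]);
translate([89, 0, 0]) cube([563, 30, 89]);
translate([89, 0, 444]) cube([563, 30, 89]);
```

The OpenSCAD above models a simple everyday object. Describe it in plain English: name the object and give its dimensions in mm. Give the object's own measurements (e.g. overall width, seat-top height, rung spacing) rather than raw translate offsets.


A rectangular picture frame lying in the x–z plane (depth along y). The opening is 563 mm wide (x) by 355 mm tall (z), surrounded by a border 89 mm wide on all four sides. The frame is 30 mm deep and is made of two full-height vertical stiles with two horizontal rails fitted between them.


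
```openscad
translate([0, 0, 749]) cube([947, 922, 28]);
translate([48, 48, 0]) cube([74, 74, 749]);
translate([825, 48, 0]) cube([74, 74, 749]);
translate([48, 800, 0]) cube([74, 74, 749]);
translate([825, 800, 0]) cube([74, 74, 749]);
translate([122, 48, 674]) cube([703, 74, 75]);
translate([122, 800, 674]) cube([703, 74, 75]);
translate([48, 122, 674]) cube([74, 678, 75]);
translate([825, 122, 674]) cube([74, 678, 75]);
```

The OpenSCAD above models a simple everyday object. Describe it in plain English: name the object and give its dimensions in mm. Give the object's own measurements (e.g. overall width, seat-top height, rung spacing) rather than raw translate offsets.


A rectangular dining table. The top is 947×922×28 mm with its upper surface at z = 777 mm. It stands on four 74×74 mm square legs, each inset 48 mm from the nearest pair of top edges, running from the floor to the underside of the top. Four apron rails, 74 mm thick and 75 mm tall, run between adjacent legs with their top edges flush with the underside of the top and their outer faces flush with the legs' outer faces.


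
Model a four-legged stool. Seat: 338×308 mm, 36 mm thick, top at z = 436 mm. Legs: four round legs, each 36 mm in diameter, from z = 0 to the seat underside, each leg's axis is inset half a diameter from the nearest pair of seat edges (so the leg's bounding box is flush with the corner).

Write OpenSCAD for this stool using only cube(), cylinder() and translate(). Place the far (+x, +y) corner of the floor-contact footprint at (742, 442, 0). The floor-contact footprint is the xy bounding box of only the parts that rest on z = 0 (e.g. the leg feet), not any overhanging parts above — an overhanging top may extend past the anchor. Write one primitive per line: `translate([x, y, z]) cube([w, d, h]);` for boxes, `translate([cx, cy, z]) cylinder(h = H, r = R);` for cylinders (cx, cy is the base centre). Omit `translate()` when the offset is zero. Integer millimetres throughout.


translate([404, 134, 400]) cube([338, 308, 36]);
translate([422, 152, 0]) cylinder(h = 400, r = 18);
translate([724, 152, 0]) cylinder(h = 400, r = 18);
translate([422, 424, 0]) cylinder(h = 400, r = 18);
translate([724, 424, 0]) cylinder(h = 400, r = 18);


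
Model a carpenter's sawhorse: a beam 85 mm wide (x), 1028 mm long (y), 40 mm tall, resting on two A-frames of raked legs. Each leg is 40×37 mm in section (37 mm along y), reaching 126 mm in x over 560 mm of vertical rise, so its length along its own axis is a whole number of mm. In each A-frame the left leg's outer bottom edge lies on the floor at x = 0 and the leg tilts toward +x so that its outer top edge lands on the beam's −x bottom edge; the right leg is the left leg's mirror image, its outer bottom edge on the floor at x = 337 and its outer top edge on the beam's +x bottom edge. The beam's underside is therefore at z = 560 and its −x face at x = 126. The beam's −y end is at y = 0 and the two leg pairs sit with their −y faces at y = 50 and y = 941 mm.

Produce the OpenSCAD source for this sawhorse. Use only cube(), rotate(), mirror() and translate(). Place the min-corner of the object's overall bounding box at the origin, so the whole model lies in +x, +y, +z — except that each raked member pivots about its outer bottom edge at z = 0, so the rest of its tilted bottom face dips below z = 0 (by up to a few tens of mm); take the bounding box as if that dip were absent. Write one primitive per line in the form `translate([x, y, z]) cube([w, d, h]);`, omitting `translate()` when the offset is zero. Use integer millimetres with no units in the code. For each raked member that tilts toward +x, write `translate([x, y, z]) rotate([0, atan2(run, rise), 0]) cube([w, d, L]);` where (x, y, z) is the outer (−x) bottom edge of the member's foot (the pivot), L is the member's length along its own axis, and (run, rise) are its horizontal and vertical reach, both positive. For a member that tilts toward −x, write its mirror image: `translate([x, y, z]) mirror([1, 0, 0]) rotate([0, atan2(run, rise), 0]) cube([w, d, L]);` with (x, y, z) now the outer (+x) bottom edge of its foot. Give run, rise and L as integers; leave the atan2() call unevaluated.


// leg length = √(126² + 560²) = 574
// right-leg outer foot x = 2·126 + 85 = 337
// beam min-corner = (126, 0, 560)
translate([126, 0, 560]) cube([85, 1028, 40]);
translate([0, 50, 0]) rotate([0, atan2(126, 560), 0]) cube([40, 37, 574]);
translate([337, 50, 0]) mirror([1, 0, 0]) rotate([0, atan2(126, 560), 0]) cube([40, 37, 574]);
translate([0, 941, 0]) rotate([0, atan2(126, 560), 0]) cube([40, 37, 574]);
translate([337, 941, 0]) mirror([1, 0, 0]) rotate([0, atan2(126, 560), 0]) cube([40, 37, 574]);


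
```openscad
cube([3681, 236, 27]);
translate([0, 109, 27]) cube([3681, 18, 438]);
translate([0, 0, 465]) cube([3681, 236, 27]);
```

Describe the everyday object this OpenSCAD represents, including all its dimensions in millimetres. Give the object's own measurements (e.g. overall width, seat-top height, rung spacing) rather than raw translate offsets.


An I-beam lying along x, 3681 mm long. Overall section height 492 mm. Two flanges 236 mm wide (y) and 27 mm thick, one on the floor and one at the top; a web 18 mm thick runs between them, centred on the flange width.


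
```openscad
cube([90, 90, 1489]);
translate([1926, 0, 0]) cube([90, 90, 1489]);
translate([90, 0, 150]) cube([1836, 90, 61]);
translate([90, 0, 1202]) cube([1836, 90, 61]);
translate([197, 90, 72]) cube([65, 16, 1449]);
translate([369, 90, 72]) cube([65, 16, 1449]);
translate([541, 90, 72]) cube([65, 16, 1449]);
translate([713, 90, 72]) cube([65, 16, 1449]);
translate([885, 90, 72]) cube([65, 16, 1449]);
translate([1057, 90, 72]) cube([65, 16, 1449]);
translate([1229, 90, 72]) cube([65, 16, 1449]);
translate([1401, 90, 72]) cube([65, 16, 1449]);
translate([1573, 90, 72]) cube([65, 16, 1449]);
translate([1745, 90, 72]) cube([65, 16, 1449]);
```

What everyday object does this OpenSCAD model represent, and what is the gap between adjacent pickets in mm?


A fence section. The picket gap is 107 mm.

Two posts, two rails, 10 pickets — a fence section. Span 1836 mm holds 10 pickets of 65 mm with 11 equal gaps: ⌊(1836 − 10·65) / 11⌋ = 107 mm.


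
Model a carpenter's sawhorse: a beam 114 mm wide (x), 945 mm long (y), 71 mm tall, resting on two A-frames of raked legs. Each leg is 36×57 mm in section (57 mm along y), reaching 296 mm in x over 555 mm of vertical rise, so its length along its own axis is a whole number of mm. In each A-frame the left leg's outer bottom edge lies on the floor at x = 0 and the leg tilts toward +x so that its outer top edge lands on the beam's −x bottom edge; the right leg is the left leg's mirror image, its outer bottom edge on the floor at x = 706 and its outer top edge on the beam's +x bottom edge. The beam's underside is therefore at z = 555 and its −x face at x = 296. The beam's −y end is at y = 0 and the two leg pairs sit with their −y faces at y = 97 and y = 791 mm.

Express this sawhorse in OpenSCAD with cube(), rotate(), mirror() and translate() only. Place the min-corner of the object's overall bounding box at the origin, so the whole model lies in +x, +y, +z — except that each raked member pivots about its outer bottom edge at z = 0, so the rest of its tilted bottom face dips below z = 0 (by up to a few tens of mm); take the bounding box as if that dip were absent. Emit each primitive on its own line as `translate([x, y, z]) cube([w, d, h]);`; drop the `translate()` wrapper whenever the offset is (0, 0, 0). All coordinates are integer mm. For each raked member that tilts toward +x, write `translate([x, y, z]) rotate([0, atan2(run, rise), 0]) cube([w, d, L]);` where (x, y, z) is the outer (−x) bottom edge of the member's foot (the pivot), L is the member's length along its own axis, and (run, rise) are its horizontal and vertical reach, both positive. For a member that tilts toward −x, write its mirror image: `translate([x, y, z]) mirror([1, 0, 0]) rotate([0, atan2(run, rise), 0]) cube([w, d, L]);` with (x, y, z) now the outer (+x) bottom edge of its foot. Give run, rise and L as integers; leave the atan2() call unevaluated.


// leg length = √(296² + 555²) = 629
// right-leg outer foot x = 2·296 + 114 = 706
// beam min-corner = (296, 0, 555)
translate([296, 0, 555]) cube([114, 945, 71]);
translate([0, 97, 0]) rotate([0, atan2(296, 555), 0]) cube([36, 57, 629]);
translate([706, 97, 0]) mirror([1, 0, 0]) rotate([0, atan2(296, 555), 0]) cube([36, 57, 629]);
translate([0, 791, 0]) rotate([0, atan2(296, 555), 0]) cube([36, 57, 629]);
translate([706, 791, 0]) mirror([1, 0, 0]) rotate([0, atan2(296, 555), 0]) cube([36, 57, 629]);


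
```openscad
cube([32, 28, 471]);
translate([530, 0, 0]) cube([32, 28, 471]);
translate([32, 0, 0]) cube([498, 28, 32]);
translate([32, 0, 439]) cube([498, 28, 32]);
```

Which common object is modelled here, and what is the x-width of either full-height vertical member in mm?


A picture frame. The border width is 32 mm.

Four thin pieces enclosing a rectangular opening — a picture frame. The two full-height stiles are 471 mm tall; the top rail sits at z = 439 and is 32 mm tall, so the border above the opening is 471 − 439 = 32 mm, matching the stile x-width.


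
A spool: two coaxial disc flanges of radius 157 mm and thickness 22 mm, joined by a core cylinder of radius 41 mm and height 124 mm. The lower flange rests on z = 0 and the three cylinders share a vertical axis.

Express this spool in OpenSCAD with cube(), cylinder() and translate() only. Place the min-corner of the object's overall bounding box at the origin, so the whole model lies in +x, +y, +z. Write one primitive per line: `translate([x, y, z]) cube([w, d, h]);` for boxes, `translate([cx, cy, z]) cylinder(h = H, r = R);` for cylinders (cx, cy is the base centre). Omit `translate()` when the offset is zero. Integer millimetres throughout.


translate([157, 157, 0]) cylinder(h = 22, r = 157);
translate([157, 157, 22]) cylinder(h = 124, r = 41);
translate([157, 157, 146]) cylinder(h = 22, r = 157);


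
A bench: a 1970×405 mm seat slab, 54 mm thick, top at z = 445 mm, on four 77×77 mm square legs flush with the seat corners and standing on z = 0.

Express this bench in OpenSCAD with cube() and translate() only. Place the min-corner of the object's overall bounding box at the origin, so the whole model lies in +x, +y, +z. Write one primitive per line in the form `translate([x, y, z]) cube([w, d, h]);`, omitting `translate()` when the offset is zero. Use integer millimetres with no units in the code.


translate([0, 0, 391]) cube([1970, 405, 54]);
cube([77, 77, 391]);
translate([0, 328, 0]) cube([77, 77, 391]);
translate([1893, 0, 0]) cube([77, 77, 391]);
translate([1893, 328, 0]) cube([77, 77, 391]);


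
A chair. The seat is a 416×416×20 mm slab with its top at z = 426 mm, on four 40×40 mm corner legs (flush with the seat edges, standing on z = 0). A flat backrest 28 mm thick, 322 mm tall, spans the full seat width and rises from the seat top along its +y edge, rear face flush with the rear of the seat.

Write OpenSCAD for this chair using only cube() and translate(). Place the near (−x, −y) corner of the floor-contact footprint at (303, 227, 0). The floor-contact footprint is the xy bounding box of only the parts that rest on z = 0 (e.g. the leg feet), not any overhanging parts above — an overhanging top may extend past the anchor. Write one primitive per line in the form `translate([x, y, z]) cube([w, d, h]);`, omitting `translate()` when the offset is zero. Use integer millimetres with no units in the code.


// leg_h = 426 - 20 = 406
translate([303, 227, 406]) cube([416, 416, 20]);
translate([303, 227, 0]) cube([40, 40, 406]);
translate([679, 227, 0]) cube([40, 40, 406]);
translate([303, 603, 0]) cube([40, 40, 406]);
translate([679, 603, 0]) cube([40, 40, 406]);
translate([303, 615, 426]) cube([416, 28, 322]);


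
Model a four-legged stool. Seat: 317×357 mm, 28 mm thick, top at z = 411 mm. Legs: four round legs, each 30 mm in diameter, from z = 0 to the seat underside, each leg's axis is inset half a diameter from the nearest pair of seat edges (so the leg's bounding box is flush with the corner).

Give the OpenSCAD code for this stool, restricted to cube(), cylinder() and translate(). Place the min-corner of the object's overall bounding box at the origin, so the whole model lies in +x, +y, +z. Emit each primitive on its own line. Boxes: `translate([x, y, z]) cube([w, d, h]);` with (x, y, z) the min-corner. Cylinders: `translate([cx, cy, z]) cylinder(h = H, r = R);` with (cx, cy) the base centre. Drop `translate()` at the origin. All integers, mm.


translate([0, 0, 383]) cube([317, 357, 28]);
translate([15, 15, 0]) cylinder(h = 383, r = 15);
translate([302, 15, 0]) cylinder(h = 383, r = 15);
translate([15, 342, 0]) cylinder(h = 383, r = 15);
translate([302, 342, 0]) cylinder(h = 383, r = 15);


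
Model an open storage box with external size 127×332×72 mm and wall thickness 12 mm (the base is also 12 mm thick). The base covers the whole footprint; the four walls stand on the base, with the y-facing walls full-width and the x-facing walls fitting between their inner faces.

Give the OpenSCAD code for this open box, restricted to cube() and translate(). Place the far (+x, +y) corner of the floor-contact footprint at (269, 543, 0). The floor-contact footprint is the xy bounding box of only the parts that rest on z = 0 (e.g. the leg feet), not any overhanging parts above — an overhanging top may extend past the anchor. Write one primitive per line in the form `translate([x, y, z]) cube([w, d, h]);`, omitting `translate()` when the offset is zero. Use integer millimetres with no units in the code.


translate([142, 211, 0]) cube([127, 332, 12]);
translate([142, 211, 12]) cube([127, 12, 60]);
translate([142, 531, 12]) cube([127, 12, 60]);
translate([142, 223, 12]) cube([12, 308, 60]);
translate([257, 223, 12]) cube([12, 308, 60]);


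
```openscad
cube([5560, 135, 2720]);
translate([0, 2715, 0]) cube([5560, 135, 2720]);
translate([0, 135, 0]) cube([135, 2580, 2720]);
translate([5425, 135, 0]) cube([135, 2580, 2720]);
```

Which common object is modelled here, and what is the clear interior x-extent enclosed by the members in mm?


A house (or room) frame. The interior width is 5290 mm.

Four 2720 mm walls enclosing a rectangle with no floor or roof — a room or house frame. Outside width is 5560 mm and wall thickness is 135 mm, so the interior width is 5560 − 2 × 135 = 5290 mm.


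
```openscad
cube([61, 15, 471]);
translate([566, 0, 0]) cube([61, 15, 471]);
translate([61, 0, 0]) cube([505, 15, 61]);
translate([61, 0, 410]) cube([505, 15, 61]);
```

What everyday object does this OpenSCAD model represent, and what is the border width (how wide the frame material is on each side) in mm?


A picture frame. The border width is 61 mm.

Four thin pieces enclosing a rectangular opening — a picture frame. The two full-height stiles are 471 mm tall; the top rail sits at z = 410 and is 61 mm tall, so the border above the opening is 471 − 410 = 61 mm, matching the stile x-width.


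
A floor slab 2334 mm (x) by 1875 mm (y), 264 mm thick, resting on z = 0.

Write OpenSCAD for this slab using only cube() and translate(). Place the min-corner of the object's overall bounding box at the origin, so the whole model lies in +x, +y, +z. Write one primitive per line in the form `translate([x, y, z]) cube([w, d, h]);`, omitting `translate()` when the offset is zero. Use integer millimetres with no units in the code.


cube([2334, 1875, 264]);


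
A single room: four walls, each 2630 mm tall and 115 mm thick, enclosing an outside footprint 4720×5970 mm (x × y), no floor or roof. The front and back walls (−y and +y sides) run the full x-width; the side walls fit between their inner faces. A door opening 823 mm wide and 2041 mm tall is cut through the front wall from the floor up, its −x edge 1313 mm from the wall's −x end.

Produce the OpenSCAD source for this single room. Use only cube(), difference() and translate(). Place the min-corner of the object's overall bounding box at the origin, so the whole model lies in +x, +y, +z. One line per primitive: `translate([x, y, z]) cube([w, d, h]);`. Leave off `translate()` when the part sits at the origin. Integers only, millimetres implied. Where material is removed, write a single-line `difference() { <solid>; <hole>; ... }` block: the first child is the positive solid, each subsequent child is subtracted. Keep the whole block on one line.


difference() { cube([4720, 115, 2630]); translate([1313, 0, 0]) cube([823, 115, 2041]); }
translate([0, 5855, 0]) cube([4720, 115, 2630]);
translate([0, 115, 0]) cube([115, 5740, 2630]);
translate([4605, 115, 0]) cube([115, 5740, 2630]);


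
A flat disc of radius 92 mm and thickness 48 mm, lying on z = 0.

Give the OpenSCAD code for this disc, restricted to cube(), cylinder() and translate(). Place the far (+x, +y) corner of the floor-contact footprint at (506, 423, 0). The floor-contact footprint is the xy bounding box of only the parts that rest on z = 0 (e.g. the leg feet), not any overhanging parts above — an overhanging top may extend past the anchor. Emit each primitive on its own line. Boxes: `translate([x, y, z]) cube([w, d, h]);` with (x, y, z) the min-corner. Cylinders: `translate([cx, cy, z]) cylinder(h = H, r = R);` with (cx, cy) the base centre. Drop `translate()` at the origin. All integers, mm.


translate([414, 331, 0]) cylinder(h = 48, r = 92);


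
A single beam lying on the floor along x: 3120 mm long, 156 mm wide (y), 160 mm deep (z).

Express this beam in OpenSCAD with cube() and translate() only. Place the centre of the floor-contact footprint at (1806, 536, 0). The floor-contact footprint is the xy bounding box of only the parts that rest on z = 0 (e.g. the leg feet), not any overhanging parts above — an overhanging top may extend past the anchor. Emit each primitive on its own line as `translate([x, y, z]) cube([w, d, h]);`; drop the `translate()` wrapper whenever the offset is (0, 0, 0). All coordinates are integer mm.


translate([246, 458, 0]) cube([3120, 156, 160]);


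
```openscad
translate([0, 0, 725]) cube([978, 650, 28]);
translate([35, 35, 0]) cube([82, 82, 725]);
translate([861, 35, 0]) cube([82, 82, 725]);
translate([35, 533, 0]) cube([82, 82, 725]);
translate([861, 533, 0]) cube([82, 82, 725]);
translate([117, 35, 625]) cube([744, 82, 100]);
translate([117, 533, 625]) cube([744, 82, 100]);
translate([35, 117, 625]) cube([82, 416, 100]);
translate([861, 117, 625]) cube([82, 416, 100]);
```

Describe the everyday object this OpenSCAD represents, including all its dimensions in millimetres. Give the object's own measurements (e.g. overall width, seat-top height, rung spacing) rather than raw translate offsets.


A rectangular dining table. The top is 978×650×28 mm with its upper surface at z = 753 mm. It stands on four 82×82 mm square legs, each inset 35 mm from the nearest pair of top edges, running from the floor to the underside of the top. Four apron rails, 82 mm thick and 100 mm tall, run between adjacent legs with their top edges flush with the underside of the top and their outer faces flush with the legs' outer faces.
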